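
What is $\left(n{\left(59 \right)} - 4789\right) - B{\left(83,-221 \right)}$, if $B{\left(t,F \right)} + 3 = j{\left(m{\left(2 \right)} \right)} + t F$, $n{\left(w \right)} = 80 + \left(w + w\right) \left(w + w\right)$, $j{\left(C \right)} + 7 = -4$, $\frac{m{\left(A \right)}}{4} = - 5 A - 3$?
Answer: $27572$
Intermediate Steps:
$m{\left(A \right)} = -12 - 20 A$ ($m{\left(A \right)} = 4 \left(- 5 A - 3\right) = 4 \left(-3 - 5 A\right) = -12 - 20 A$)
$j{\left(C \right)} = -11$ ($j{\left(C \right)} = -7 - 4 = -11$)
$n{\left(w \right)} = 80 + 4 w^{2}$ ($n{\left(w \right)} = 80 + 2 w 2 w = 80 + 4 w^{2}$)
$B{\left(t,F \right)} = -14 + F t$ ($B{\left(t,F \right)} = -3 + \left(-11 + t F\right) = -3 + \left(-11 + F t\right) = -14 + F t$)
$\left(n{\left(59 \right)} - 4789\right) - B{\left(83,-221 \right)} = \left(\left(80 + 4 \cdot 59^{2}\right) - 4789\right) - \left(-14 - 18343\right) = \left(\left(80 + 4 \cdot 3481\right) - 4789\right) - \left(-14 - 18343\right) = \left(\left(80 + 13924\right) - 4789\right) - -18357 = \left(14004 - 4789\right) + 18357 = 9215 + 18357 = 27572$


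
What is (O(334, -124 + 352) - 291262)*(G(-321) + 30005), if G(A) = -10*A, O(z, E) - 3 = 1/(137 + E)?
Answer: -9674167594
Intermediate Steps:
O(z, E) = 3 + 1/(137 + E)
(O(334, -124 + 352) - 291262)*(G(-321) + 30005) = ((412 + 3*(-124 + 352))/(137 + (-124 + 352)) - 291262)*(-10*(-321) + 30005) = ((412 + 3*228)/(137 + 228) - 291262)*(3210 + 30005) = ((412 + 684)/365 - 291262)*33215 = ((1/365)*1096 - 291262)*33215 = (1096/365 - 291262)*33215 = -106309534/365*33215 = -9674167594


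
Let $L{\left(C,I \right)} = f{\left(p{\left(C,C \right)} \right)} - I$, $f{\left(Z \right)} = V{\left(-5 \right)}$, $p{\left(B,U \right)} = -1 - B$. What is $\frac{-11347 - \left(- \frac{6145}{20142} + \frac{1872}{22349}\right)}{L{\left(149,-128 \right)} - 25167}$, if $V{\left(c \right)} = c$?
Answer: $\frac{5107792793845}{11273645706552} \approx 0.45307$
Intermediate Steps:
$f{\left(Z \right)} = -5$
$L{\left(C,I \right)} = -5 - I$
$\frac{-11347 - \left(- \frac{6145}{20142} + \frac{1872}{22349}\right)}{L{\left(149,-128 \right)} - 25167} = \frac{-11347 - \left(- \frac{6145}{20142} + \frac{1872}{22349}\right)}{\left(-5 - -128\right) - 25167} = \frac{-11347 - - \frac{99628781}{450153558}}{\left(-5 + 128\right) - 25167} = \frac{-11347 + \left(- \frac{1872}{22349} + \frac{6145}{20142}\right)}{123 - 25167} = \frac{-11347 + \frac{99628781}{450153558}}{-25044} = \left(- \frac{5107792793845}{450153558}\right) \left(- \frac{1}{25044}\right) = \frac{5107792793845}{11273645706552}$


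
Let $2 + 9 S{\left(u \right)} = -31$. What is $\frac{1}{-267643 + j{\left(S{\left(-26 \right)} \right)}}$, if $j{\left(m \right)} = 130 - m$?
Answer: $- \frac{3}{802528} \approx -3.7382 \cdot 10^{-6}$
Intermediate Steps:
$S{\left(u \right)} = - \frac{11}{3}$ ($S{\left(u \right)} = - \frac{2}{9} + \frac{1}{9} \left(-31\right) = - \frac{2}{9} - \frac{31}{9} = - \frac{11}{3}$)
$\frac{1}{-267643 + j{\left(S{\left(-26 \right)} \right)}} = \frac{1}{-267643 + \left(130 - - \frac{11}{3}\right)} = \frac{1}{-267643 + \left(130 + \frac{11}{3}\right)} = \frac{1}{-267643 + \frac{401}{3}} = \frac{1}{- \frac{802528}{3}} = - \frac{3}{802528}$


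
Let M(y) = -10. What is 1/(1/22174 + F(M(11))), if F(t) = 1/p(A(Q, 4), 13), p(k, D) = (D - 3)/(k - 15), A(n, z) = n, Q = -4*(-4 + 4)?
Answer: -11087/16630 ≈ -0.66669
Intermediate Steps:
Q = 0 (Q = -4*0 = 0)
p(k, D) = (-3 + D)/(-15 + k)
F(t) = -3/2 (F(t) = 1/((-3 + 13)/(-15 + 0)) = 1/(10/(-15)) = 1/(-1/15*10) = 1/(-2/3) = -3/2)
1/(1/22174 + F(M(11))) = 1/(1/22174 - 3/2) = 1/(-16630/11087) = -11087/16630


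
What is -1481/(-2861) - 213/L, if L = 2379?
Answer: 971302/2268773 ≈ 0.42812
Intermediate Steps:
-1481/(-2861) - 213/L = -1481/(-2861) - 213/2379 = -1481*(-1/2861) - 213*1/2379 = 1481/2861 - 71/793 = 971302/2268773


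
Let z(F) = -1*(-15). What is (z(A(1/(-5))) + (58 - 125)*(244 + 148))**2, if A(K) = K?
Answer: 689010001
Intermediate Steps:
z(F) = 15
(z(A(1/(-5))) + (58 - 125)*(244 + 148))**2 = (15 + (58 - 125)*(244 + 148))**2 = (15 - 67*392)**2 = (15 - 26264)**2 = (-26249)**2 = 689010001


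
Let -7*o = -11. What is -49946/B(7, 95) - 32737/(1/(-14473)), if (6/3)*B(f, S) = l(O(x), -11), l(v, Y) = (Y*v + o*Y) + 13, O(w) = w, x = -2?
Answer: 14687705820/31 ≈ 4.7380e+8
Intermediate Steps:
o = 11/7 (o = -⅐*(-11) = 11/7 ≈ 1.5714)
l(v, Y) = 13 + 11*Y/7 + Y*v (l(v, Y) = (Y*v + 11*Y/7) + 13 = (11*Y/7 + Y*v) + 13 = 13 + 11*Y/7 + Y*v)
B(f, S) = 62/7 (B(f, S) = (13 + (11/7)*(-11) - 11*(-2))/2 = (13 - 121/7 + 22)/2 = (½)*(124/7) = 62/7)
-49946/B(7, 95) - 32737/(1/(-14473)) = -49946/62/7 - 32737/(1/(-14473)) = -49946*7/62 - 32737/(-1/14473) = -174811/31 - 32737*(-14473) = -174811/31 + 473802601 = 14687705820/31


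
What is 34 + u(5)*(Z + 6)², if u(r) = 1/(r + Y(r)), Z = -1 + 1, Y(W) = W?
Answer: 188/5 ≈ 37.600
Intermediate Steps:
Z = 0
u(r) = 1/(2*r) (u(r) = 1/(r + r) = 1/(2*r))
34 + u(5)*(Z + 6)² = 34 + ((½)/5)*(0 + 6)² = 34 + ((½)*(⅕))*6² = 34 + (⅒)*36 = 34 + 18/5 = 188/5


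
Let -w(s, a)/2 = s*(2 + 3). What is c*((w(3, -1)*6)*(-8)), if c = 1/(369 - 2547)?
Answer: -80/121 ≈ -0.66116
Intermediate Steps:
w(s, a) = -10*s (w(s, a) = -2*s*(2 + 3) = -2*s*5 = -10*s)
c = -1/2178 (c = 1/(-2178) = -1/2178 ≈ -0.00045914)
c*((w(3, -1)*6)*(-8)) = --10*3*6*(-8)/2178 = -(-30*6)*(-8)/2178 = -(-10)*(-8)/121 = -1/2178*1440 = -80/121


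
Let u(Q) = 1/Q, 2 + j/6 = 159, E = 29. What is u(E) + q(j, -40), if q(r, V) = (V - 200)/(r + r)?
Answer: -423/4553 ≈ -0.092906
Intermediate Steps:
j = 942 (j = -12 + 6*159 = -12 + 954 = 942)
q(r, V) = (-200 + V)/(2*r) (q(r, V) = (-200 + V)/((2*r)) = (-200 + V)*(1/(2*r)) = (-200 + V)/(2*r))
u(E) + q(j, -40) = 1/29 + (½)*(-200 - 40)/942 = 1/29 + (½)*(1/942)*(-240) = 1/29 - 20/157 = -423/4553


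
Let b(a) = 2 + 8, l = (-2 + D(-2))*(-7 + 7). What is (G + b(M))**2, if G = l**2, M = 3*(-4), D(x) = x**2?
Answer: 100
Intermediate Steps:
M = -12
l = 0 (l = (-2 + (-2)**2)*(-7 + 7) = (-2 + 4)*0 = 2*0 = 0)
b(a) = 10
G = 0 (G = 0**2 = 0)
(G + b(M))**2 = (0 + 10)**2 = 10**2 = 100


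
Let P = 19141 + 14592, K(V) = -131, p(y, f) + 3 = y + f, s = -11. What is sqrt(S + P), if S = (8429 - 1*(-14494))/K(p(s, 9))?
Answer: 10*sqrt(5758891)/131 ≈ 183.19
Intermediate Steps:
p(y, f) = -3 + f + y (p(y, f) = -3 + (y + f) = -3 + (f + y) = -3 + f + y)
P = 33733
S = -22923/131 (S = (8429 - 1*(-14494))/(-131) = (8429 + 14494)*(-1/131) = 22923*(-1/131) = -22923/131 ≈ -174.98)
sqrt(S + P) = sqrt(-22923/131 + 33733) = sqrt(4396100/131) = 10*sqrt(5758891)/131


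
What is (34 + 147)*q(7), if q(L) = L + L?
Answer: 2534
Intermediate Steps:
q(L) = 2*L
(34 + 147)*q(7) = (34 + 147)*(2*7) = 181*14 = 2534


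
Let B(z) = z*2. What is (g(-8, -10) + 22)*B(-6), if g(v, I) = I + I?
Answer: -24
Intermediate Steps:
g(v, I) = 2*I
B(z) = 2*z
(g(-8, -10) + 22)*B(-6) = (2*(-10) + 22)*(2*(-6)) = (-20 + 22)*(-12) = 2*(-12) = -24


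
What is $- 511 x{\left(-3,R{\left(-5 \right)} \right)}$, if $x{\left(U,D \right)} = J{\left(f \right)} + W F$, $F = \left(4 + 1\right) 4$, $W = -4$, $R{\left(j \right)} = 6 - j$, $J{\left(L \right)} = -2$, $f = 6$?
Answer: $41902$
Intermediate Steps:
$F = 20$ ($F = 5 \cdot 4 = 20$)
$x{\left(U,D \right)} = -82$ ($x{\left(U,D \right)} = -2 - 80 = -82$)
$- 511 x{\left(-3,R{\left(-5 \right)} \right)} = \left(-511\right) \left(-82\right) = 41902$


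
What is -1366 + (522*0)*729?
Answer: -1366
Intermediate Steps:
-1366 + (522*0)*729 = -1366 + 0*729 = -1366 + 0 = -1366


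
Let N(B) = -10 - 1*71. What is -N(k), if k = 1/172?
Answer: 81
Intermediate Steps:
k = 1/172 ≈ 0.0058140
N(B) = -81 (N(B) = -10 - 71 = -81)
-N(k) = -1*(-81) = 81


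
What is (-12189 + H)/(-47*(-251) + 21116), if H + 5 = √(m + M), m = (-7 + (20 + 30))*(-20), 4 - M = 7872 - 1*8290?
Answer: -12194/32913 + I*√438/32913 ≈ -0.37049 + 0.00063587*I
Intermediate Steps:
M = 422 (M = 4 - (7872 - 1*8290) = 4 - (7872 - 8290) = 4 - 1*(-418) = 4 + 418 = 422)
m = -860 (m = (-7 + 50)*(-20) = 43*(-20) = -860)
H = -5 + I*√438 (H = -5 + √(-860 + 422) = -5 + √(-438) = -5 + I*√438 ≈ -5.0 + 20.928*I)
(-12189 + H)/(-47*(-251) + 21116) = (-12189 + (-5 + I*√438))/(-47*(-251) + 21116) = (-12194 + I*√438)/(11797 + 21116) = (-12194 + I*√438)/32913 = (-12194 + I*√438)*(1/32913) = -12194/32913 + I*√438/32913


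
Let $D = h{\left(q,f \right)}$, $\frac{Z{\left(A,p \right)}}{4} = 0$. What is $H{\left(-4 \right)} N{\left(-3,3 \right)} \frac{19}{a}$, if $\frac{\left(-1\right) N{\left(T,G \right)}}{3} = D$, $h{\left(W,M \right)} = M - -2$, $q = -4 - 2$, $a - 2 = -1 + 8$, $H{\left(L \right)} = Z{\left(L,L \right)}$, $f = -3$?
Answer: $0$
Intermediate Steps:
$Z{\left(A,p \right)} = 0$ ($Z{\left(A,p \right)} = 4 \cdot 0 = 0$)
$H{\left(L \right)} = 0$
$a = 9$ ($a = 2 + \left(-1 + 8\right) = 2 + 7 = 9$)
$q = -6$ ($q = -4 - 2 = -6$)
$h{\left(W,M \right)} = 2 + M$ ($h{\left(W,M \right)} = M + 2 = 2 + M$)
$D = -1$ ($D = 2 - 3 = -1$)
$N{\left(T,G \right)} = 3$ ($N{\left(T,G \right)} = \left(-3\right) \left(-1\right) = 3$)
$H{\left(-4 \right)} N{\left(-3,3 \right)} \frac{19}{a} = 0 \cdot 3 \cdot \frac{19}{9} = 0 \cdot 19 \cdot \frac{1}{9} = 0 \cdot \frac{19}{9} = 0$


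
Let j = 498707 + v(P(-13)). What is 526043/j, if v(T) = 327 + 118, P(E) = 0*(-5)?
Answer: 526043/499152 ≈ 1.0539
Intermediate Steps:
P(E) = 0
v(T) = 445
j = 499152 (j = 498707 + 445 = 499152)
526043/j = 526043/499152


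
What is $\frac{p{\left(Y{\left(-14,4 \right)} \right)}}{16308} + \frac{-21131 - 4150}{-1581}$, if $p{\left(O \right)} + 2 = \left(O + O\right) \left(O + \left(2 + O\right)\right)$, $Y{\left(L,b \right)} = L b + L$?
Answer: $\frac{73804051}{4297158} \approx 17.175$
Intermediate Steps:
$Y{\left(L,b \right)} = L + L b$
$p{\left(O \right)} = -2 + 2 O \left(2 + 2 O\right)$ ($p{\left(O \right)} = -2 + \left(O + O\right) \left(O + \left(2 + O\right)\right) = -2 + 2 O \left(2 + 2 O\right)$)
$\frac{p{\left(Y{\left(-14,4 \right)} \right)}}{16308} + \frac{-21131 - 4150}{-1581} = \frac{-2 + 4 \left(- 14 \left(1 + 4\right)\right) + 4 \left(- 14 \left(1 + 4\right)\right)^{2}}{16308} + \frac{-21131 - 4150}{-1581} = \left(-2 + 4 \left(\left(-14\right) 5\right) + 4 \left(\left(-14\right) 5\right)^{2}\right) \frac{1}{16308} - - \frac{8427}{527} = \left(-2 + 4 \left(-70\right) + 4 \left(-70\right)^{2}\right) \frac{1}{16308} + \frac{8427}{527} = \left(-2 - 280 + 4 \cdot 4900\right) \frac{1}{16308} + \frac{8427}{527} = \left(-2 - 280 + 19600\right) \frac{1}{16308} + \frac{8427}{527} = 19318 \cdot \frac{1}{16308} + \frac{8427}{527} = \frac{9659}{8154} + \frac{8427}{527} = \frac{73804051}{4297158}$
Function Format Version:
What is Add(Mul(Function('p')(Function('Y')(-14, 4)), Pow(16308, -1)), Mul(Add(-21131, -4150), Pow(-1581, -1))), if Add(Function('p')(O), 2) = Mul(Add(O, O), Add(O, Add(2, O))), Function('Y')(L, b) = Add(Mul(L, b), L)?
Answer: Rational(73804051, 4297158) ≈ 17.175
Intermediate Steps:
Function('Y')(L, b) = Add(L, Mul(L, b))
Function('p')(O) = Add(-2, Mul(2, O, Add(2, Mul(2, O)))) (Function('p')(O) = Add(-2, Mul(Add(O, O), Add(O, Add(2, O)))) = Add(-2, Mul(Mul(2, O), Add(2, Mul(2, O)))) = Add(-2, Mul(2, O, Add(2, Mul(2, O)))))
Add(Mul(Function('p')(Function('Y')(-14, 4)), Pow(16308, -1)), Mul(Add(-21131, -4150), Pow(-1581, -1))) = Add(Mul(Add(-2, Mul(4, Mul(-14, Add(1, 4))), Mul(4, Pow(Mul(-14, Add(1, 4)), 2))), Pow(16308, -1)), Mul(Add(-21131, -4150), Pow(-1581, -1))) = Add(Mul(Add(-2, Mul(4, Mul(-14, 5)), Mul(4, Pow(Mul(-14, 5), 2))), Rational(1, 16308)), Mul(-25281, Rational(-1, 1581))) = Add(Mul(Add(-2, Mul(4, -70), Mul(4, Pow(-70, 2))), Rational(1, 16308)), Rational(8427, 527)) = Add(Mul(Add(-2, -280, Mul(4, 4900)), Rational(1, 16308)), Rational(8427, 527)) = Add(Mul(Add(-2, -280, 19600), Rational(1, 16308)), Rational(8427, 527)) = Add(Mul(19318, Rational(1, 16308)), Rational(8427, 527)) = Add(Rational(9659, 8154), Rational(8427, 527)) = Rational(73804051, 4297158)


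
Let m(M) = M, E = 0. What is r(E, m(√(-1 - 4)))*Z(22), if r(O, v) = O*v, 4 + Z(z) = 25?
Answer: 0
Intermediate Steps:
Z(z) = 21 (Z(z) = -4 + 25 = 21)
r(E, m(√(-1 - 4)))*Z(22) = (0*√(-1 - 4))*21 = (0*√(-5))*21 = (0*(I*√5))*21 = 0*21 = 0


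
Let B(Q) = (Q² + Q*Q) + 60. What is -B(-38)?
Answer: -2948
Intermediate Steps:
B(Q) = 60 + 2*Q² (B(Q) = (Q² + Q²) + 60 = 2*Q² + 60 = 60 + 2*Q²)
-B(-38) = -(60 + 2*(-38)²) = -(60 + 2*1444) = -(60 + 2888) = -1*2948 = -2948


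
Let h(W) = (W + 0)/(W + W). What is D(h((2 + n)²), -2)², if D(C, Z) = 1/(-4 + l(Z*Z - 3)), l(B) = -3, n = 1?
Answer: 1/49 ≈ 0.020408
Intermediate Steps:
h(W) = ½ (h(W) = W/((2*W)) = W*(1/(2*W)) = ½)
D(C, Z) = -⅐ (D(C, Z) = 1/(-4 - 3) = 1/(-7) = -⅐)
D(h((2 + n)²), -2)² = (-⅐)² = 1/49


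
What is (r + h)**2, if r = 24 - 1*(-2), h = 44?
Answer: 4900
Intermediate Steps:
r = 26 (r = 24 + 2 = 26)
(r + h)**2 = (26 + 44)**2 = 70**2 = 4900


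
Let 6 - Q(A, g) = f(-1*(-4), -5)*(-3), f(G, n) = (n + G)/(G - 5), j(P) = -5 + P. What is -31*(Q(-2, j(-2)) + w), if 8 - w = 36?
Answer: 589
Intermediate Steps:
w = -28 (w = 8 - 1*36 = 8 - 36 = -28)
f(G, n) = (G + n)/(-5 + G)
Q(A, g) = 9 (Q(A, g) = 6 - (-1*(-4) - 5)/(-5 - 1*(-4))*(-3) = 6 - (4 - 5)/(-5 + 4)*(-3) = 6 - -1/(-1)*(-3) = 6 - (-1*(-1))*(-3) = 6 - (-3) = 6 - 1*(-3) = 6 + 3 = 9)
-31*(Q(-2, j(-2)) + w) = -31*(9 - 28) = -31*(-19) = 589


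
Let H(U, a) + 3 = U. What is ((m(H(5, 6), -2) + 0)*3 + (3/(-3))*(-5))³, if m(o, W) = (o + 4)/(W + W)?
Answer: ⅛ ≈ 0.12500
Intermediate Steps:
H(U, a) = -3 + U
m(o, W) = (4 + o)/(2*W) (m(o, W) = (4 + o)/((2*W)) = (4 + o)*(1/(2*W)) = (4 + o)/(2*W))
((m(H(5, 6), -2) + 0)*3 + (3/(-3))*(-5))³ = (((½)*(4 + (-3 + 5))/(-2) + 0)*3 + (3/(-3))*(-5))³ = (((½)*(-½)*(4 + 2) + 0)*3 + (3*(-⅓))*(-5))³ = (((½)*(-½)*6 + 0)*3 - 1*(-5))³ = ((-3/2 + 0)*3 + 5)³ = (-3/2*3 + 5)³ = (-9/2 + 5)³ = (½)³ = ⅛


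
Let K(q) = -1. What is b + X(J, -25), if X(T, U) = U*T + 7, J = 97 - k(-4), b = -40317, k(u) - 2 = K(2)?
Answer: -42710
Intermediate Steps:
k(u) = 1 (k(u) = 2 - 1 = 1)
J = 96 (J = 97 - 1*1 = 97 - 1 = 96)
X(T, U) = 7 + T*U (X(T, U) = T*U + 7 = 7 + T*U)
b + X(J, -25) = -40317 + (7 + 96*(-25)) = -40317 + (7 - 2400) = -40317 - 2393 = -42710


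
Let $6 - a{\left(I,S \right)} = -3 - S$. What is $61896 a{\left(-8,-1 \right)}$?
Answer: $495168$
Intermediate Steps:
$a{\left(I,S \right)} = 9 + S$ ($a{\left(I,S \right)} = 6 - \left(-3 - S\right) = 6 + \left(3 + S\right) = 9 + S$)
$61896 a{\left(-8,-1 \right)} = 61896 \left(9 - 1\right) = 61896 \cdot 8 = 495168$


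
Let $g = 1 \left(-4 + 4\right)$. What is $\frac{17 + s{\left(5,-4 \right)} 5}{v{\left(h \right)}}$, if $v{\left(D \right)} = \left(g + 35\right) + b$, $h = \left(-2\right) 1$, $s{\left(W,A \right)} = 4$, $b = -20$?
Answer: $\frac{37}{15} \approx 2.4667$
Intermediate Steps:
$h = -2$
$g = 0$ ($g = 1 \cdot 0 = 0$)
$v{\left(D \right)} = 15$ ($v{\left(D \right)} = \left(0 + 35\right) - 20 = 35 - 20 = 15$)
$\frac{17 + s{\left(5,-4 \right)} 5}{v{\left(h \right)}} = \frac{17 + 4 \cdot 5}{15} = \left(17 + 20\right) \frac{1}{15} = 37 \cdot \frac{1}{15} = \frac{37}{15}$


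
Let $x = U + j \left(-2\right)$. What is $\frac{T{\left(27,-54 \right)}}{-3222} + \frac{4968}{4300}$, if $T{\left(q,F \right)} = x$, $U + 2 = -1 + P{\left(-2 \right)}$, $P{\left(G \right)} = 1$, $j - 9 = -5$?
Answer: $\frac{2006237}{1731825} \approx 1.1585$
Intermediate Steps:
$j = 4$ ($j = 9 - 5 = 4$)
$U = -2$ ($U = -2 + \left(-1 + 1\right) = -2 + 0 = -2$)
$x = -10$ ($x = -2 + 4 \left(-2\right) = -2 - 8 = -10$)
$T{\left(q,F \right)} = -10$
$\frac{T{\left(27,-54 \right)}}{-3222} + \frac{4968}{4300} = - \frac{10}{-3222} + \frac{4968}{4300} = \left(-10\right) \left(- \frac{1}{3222}\right) + 4968 \cdot \frac{1}{4300} = \frac{5}{1611} + \frac{1242}{1075} = \frac{2006237}{1731825}$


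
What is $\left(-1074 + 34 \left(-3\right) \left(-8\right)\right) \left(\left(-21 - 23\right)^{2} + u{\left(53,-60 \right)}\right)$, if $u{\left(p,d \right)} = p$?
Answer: $-513162$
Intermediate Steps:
$\left(-1074 + 34 \left(-3\right) \left(-8\right)\right) \left(\left(-21 - 23\right)^{2} + u{\left(53,-60 \right)}\right) = \left(-1074 + 34 \left(-3\right) \left(-8\right)\right) \left(\left(-21 - 23\right)^{2} + 53\right) = \left(-1074 - -816\right) \left(\left(-44\right)^{2} + 53\right) = \left(-1074 + 816\right) \left(1936 + 53\right) = \left(-258\right) 1989 = -513162$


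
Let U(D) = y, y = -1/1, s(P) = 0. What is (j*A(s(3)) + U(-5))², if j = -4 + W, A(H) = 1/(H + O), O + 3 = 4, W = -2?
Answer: 49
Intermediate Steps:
y = -1 (y = -1*1 = -1)
O = 1 (O = -3 + 4 = 1)
A(H) = 1/(1 + H) (A(H) = 1/(H + 1) = 1/(1 + H))
U(D) = -1
j = -6 (j = -4 - 2 = -6)
(j*A(s(3)) + U(-5))² = (-6/(1 + 0) - 1)² = (-6/1 - 1)² = (-6*1 - 1)² = (-6 - 1)² = (-7)² = 49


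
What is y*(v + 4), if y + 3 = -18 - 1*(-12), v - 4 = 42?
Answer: -450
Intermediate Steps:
v = 46 (v = 4 + 42 = 46)
y = -9 (y = -3 + (-18 - 1*(-12)) = -3 + (-18 + 12) = -3 - 6 = -9)
y*(v + 4) = -9*(46 + 4) = -9*50 = -450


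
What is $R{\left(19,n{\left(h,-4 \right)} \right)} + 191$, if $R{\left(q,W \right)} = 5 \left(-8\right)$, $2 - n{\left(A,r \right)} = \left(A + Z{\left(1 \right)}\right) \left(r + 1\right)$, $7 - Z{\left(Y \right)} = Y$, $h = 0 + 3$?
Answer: $151$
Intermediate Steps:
$h = 3$
$Z{\left(Y \right)} = 7 - Y$
$n{\left(A,r \right)} = 2 - \left(1 + r\right) \left(6 + A\right)$ ($n{\left(A,r \right)} = 2 - \left(A + \left(7 - 1\right)\right) \left(r + 1\right) = 2 - \left(A + \left(7 - 1\right)\right) \left(1 + r\right) = 2 - \left(A + 6\right) \left(1 + r\right) = 2 - \left(6 + A\right) \left(1 + r\right) = 2 - \left(1 + r\right) \left(6 + A\right)$)
$R{\left(q,W \right)} = -40$
$R{\left(19,n{\left(h,-4 \right)} \right)} + 191 = -40 + 191 = 151$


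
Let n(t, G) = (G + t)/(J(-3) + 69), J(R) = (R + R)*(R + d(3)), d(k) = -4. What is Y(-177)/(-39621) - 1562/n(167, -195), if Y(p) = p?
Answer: 1144928863/184898 ≈ 6192.2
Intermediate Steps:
J(R) = 2*R*(-4 + R) (J(R) = (R + R)*(R - 4) = (2*R)*(-4 + R) = 2*R*(-4 + R))
n(t, G) = G/111 + t/111 (n(t, G) = (G + t)/(2*(-3)*(-4 - 3) + 69) = (G + t)/(2*(-3)*(-7) + 69) = (G + t)/(42 + 69) = (G + t)/111 = (G + t)*(1/111) = G/111 + t/111)
Y(-177)/(-39621) - 1562/n(167, -195) = -177/(-39621) - 1562/((1/111)*(-195) + (1/111)*167) = -177*(-1/39621) - 1562/(-65/37 + 167/111) = 59/13207 - 1562/(-28/111) = 59/13207 - 1562*(-111/28) = 59/13207 + 86691/14 = 1144928863/184898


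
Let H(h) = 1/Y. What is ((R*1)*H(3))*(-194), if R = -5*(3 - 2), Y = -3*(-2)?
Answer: 485/3 ≈ 161.67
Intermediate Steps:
Y = 6
R = -5 (R = -5*1 = -5)
H(h) = 1/6
((R*1)*H(3))*(-194) = (-5*1*(1/6))*(-194) = -5*1/6*(-194) = -5/6*(-194) = 485/3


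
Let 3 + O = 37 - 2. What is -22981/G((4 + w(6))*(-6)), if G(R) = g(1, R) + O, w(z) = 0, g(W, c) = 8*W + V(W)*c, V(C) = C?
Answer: -22981/16 ≈ -1436.3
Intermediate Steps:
g(W, c) = 8*W + W*c
O = 32 (O = -3 + (37 - 2) = -3 + 35 = 32)
G(R) = 40 + R (G(R) = 1*(8 + R) + 32 = (8 + R) + 32 = 40 + R)
-22981/G((4 + w(6))*(-6)) = -22981/(40 + (4 + 0)*(-6)) = -22981/(40 + 4*(-6)) = -22981/(40 - 24) = -22981/16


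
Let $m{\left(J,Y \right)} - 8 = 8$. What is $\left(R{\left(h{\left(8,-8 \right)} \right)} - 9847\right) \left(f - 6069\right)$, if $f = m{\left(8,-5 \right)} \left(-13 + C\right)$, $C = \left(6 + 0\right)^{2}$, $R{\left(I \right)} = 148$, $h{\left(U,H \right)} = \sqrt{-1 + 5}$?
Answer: $55293999$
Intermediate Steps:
$h{\left(U,H \right)} = 2$ ($h{\left(U,H \right)} = \sqrt{4} = 2$)
$m{\left(J,Y \right)} = 16$ ($m{\left(J,Y \right)} = 8 + 8 = 16$)
$C = 36$ ($C = 6^{2} = 36$)
$f = 368$ ($f = 16 \left(-13 + 36\right) = 16 \cdot 23 = 368$)
$\left(R{\left(h{\left(8,-8 \right)} \right)} - 9847\right) \left(f - 6069\right) = \left(148 - 9847\right) \left(368 - 6069\right) = \left(-9699\right) \left(-5701\right) = 55293999$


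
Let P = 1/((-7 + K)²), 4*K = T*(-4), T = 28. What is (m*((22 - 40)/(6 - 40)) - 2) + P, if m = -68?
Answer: -46549/1225 ≈ -37.999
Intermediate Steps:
K = -28 (K = (28*(-4))/4 = (¼)*(-112) = -28)
P = 1/1225 (P = 1/((-7 - 28)²) = 1/((-35)²) = 1/1225 ≈ 0.00081633)
(m*((22 - 40)/(6 - 40)) - 2) + P = (-68*(22 - 40)/(6 - 40) - 2) + 1/1225 = (-(-1224)/(-34) - 2) + 1/1225 = (-(-1224)*(-1)/34 - 2) + 1/1225 = (-68*9/17 - 2) + 1/1225 = (-36 - 2) + 1/1225 = -38 + 1/1225 = -46549/1225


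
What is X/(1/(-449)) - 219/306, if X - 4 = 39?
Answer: -1969387/102 ≈ -19308.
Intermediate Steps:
X = 43 (X = 4 + 39 = 43)
X/(1/(-449)) - 219/306 = 43/(1/(-449)) - 219/306 = 43/(-1/449) - 219*1/306 = 43*(-449) - 73/102 = -19307 - 73/102 = -1969387/102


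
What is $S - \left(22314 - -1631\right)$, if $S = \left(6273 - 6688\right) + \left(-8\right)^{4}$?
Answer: $-20264$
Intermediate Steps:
$S = 3681$ ($S = -415 + 4096 = 3681$)
$S - \left(22314 - -1631\right) = 3681 - \left(22314 - -1631\right) = 3681 - \left(22314 + 1631\right) = 3681 - 23945 = -20264$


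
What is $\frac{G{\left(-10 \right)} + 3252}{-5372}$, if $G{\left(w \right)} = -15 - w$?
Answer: $- \frac{191}{316} \approx -0.60443$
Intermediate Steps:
$\frac{G{\left(-10 \right)} + 3252}{-5372} = \frac{\left(-15 - -10\right) + 3252}{-5372} = \left(\left(-15 + 10\right) + 3252\right) \left(- \frac{1}{5372}\right) = \left(-5 + 3252\right) \left(- \frac{1}{5372}\right) = 3247 \left(- \frac{1}{5372}\right) = - \frac{191}{316}$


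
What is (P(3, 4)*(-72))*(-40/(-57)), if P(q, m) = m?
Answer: -3840/19 ≈ -202.11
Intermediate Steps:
(P(3, 4)*(-72))*(-40/(-57)) = (4*(-72))*(-40/(-57)) = -(-11520)*(-1)/57 = -288*40/57 = -3840/19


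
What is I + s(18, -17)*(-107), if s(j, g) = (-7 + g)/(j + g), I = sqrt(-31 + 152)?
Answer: 2579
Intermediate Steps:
I = 11 (I = sqrt(121) = 11)
s(j, g) = (-7 + g)/(g + j)
I + s(18, -17)*(-107) = 11 + ((-7 - 17)/(-17 + 18))*(-107) = 11 + (-24/1)*(-107) = 11 + (1*(-24))*(-107) = 11 - 24*(-107) = 11 + 2568 = 2579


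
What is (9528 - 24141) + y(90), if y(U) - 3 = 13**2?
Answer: -14441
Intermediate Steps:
y(U) = 172 (y(U) = 3 + 13**2 = 3 + 169 = 172)
(9528 - 24141) + y(90) = (9528 - 24141) + 172 = -14613 + 172 = -14441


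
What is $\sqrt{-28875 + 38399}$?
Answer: $2 \sqrt{2381} \approx 97.591$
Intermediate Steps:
$\sqrt{-28875 + 38399} = \sqrt{9524} = 2 \sqrt{2381}$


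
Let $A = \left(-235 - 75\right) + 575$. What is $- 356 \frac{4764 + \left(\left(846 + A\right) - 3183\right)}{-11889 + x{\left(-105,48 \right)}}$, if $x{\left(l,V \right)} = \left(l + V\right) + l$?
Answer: $\frac{958352}{12051} \approx 79.525$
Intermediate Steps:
$A = 265$ ($A = -310 + 575 = 265$)
$x{\left(l,V \right)} = V + 2 l$ ($x{\left(l,V \right)} = \left(V + l\right) + l = V + 2 l$)
$- 356 \frac{4764 + \left(\left(846 + A\right) - 3183\right)}{-11889 + x{\left(-105,48 \right)}} = - 356 \frac{4764 + \left(\left(846 + 265\right) - 3183\right)}{-11889 + \left(48 + 2 \left(-105\right)\right)} = - 356 \frac{4764 + \left(1111 - 3183\right)}{-11889 + \left(48 - 210\right)} = - 356 \frac{4764 - 2072}{-11889 - 162} = - 356 \frac{2692}{-12051} = - 356 \cdot 2692 \left(- \frac{1}{12051}\right) = \left(-356\right) \left(- \frac{2692}{12051}\right) = \frac{958352}{12051}$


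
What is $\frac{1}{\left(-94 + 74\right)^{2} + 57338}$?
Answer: $\frac{1}{57738} \approx 1.732 \cdot 10^{-5}$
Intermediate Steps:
$\frac{1}{\left(-94 + 74\right)^{2} + 57338} = \frac{1}{\left(-20\right)^{2} + 57338} = \frac{1}{400 + 57338} = \frac{1}{57738}$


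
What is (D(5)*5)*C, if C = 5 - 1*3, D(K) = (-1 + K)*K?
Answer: 200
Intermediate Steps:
D(K) = K*(-1 + K)
C = 2 (C = 5 - 3 = 2)
(D(5)*5)*C = ((5*(-1 + 5))*5)*2 = ((5*4)*5)*2 = (20*5)*2 = 100*2 = 200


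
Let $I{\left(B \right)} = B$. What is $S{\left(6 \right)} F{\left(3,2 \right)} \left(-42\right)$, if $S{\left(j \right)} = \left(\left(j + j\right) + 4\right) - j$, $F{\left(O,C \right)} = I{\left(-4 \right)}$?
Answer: $1680$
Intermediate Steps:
$F{\left(O,C \right)} = -4$
$S{\left(j \right)} = 4 + j$ ($S{\left(j \right)} = \left(2 j + 4\right) - j = \left(4 + 2 j\right) - j = 4 + j$)
$S{\left(6 \right)} F{\left(3,2 \right)} \left(-42\right) = \left(4 + 6\right) \left(-4\right) \left(-42\right) = 10 \left(-4\right) \left(-42\right) = \left(-40\right) \left(-42\right) = 1680$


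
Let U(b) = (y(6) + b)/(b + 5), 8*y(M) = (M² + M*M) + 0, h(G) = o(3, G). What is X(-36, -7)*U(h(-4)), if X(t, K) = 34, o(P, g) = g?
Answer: 170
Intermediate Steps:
h(G) = G
y(M) = M²/4 (y(M) = ((M² + M*M) + 0)/8 = ((M² + M²) + 0)/8 = (2*M² + 0)/8 = (2*M²)/8 = M²/4)
U(b) = (9 + b)/(5 + b) (U(b) = ((¼)*6² + b)/(b + 5) = ((¼)*36 + b)/(5 + b) = (9 + b)/(5 + b))
X(-36, -7)*U(h(-4)) = 34*((9 - 4)/(5 - 4)) = 34*(5/1) = 34*(1*5) = 34*5 = 170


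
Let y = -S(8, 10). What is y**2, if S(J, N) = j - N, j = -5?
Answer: 225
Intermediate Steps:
S(J, N) = -5 - N
y = 15 (y = -(-5 - 1*10) = -(-5 - 10) = -1*(-15) = 15)
y**2 = 15**2 = 225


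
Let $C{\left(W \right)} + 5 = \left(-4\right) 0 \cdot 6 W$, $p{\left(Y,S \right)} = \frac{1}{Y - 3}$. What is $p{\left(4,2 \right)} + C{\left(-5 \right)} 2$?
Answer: $-9$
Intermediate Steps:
$p{\left(Y,S \right)} = \frac{1}{-3 + Y}$
$C{\left(W \right)} = -5$ ($C{\left(W \right)} = -5 + \left(-4\right) 0 \cdot 6 W = -5 + 0 \cdot 6 W = -5 + 0 = -5$)
$p{\left(4,2 \right)} + C{\left(-5 \right)} 2 = \frac{1}{-3 + 4} - 10 = 1^{-1} - 10 = 1 - 10 = -9$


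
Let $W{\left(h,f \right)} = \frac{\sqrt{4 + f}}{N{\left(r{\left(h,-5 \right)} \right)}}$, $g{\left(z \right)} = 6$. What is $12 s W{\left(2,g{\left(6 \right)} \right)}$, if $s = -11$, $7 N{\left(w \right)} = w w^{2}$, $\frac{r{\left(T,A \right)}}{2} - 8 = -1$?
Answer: $- \frac{33 \sqrt{10}}{98} \approx -1.0648$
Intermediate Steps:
$r{\left(T,A \right)} = 14$ ($r{\left(T,A \right)} = 16 + 2 \left(-1\right) = 16 - 2 = 14$)
$N{\left(w \right)} = \frac{w^{3}}{7}$ ($N{\left(w \right)} = \frac{w w^{2}}{7} = \frac{w^{3}}{7}$)
$W{\left(h,f \right)} = \frac{\sqrt{4 + f}}{392}$ ($W{\left(h,f \right)} = \frac{\sqrt{4 + f}}{\frac{1}{7} \cdot 14^{3}} = \frac{\sqrt{4 + f}}{\frac{1}{7} \cdot 2744} = \frac{\sqrt{4 + f}}{392}$)
$12 s W{\left(2,g{\left(6 \right)} \right)} = 12 \left(-11\right) \frac{\sqrt{4 + 6}}{392} = - 132 \frac{\sqrt{10}}{392} = - \frac{33 \sqrt{10}}{98}$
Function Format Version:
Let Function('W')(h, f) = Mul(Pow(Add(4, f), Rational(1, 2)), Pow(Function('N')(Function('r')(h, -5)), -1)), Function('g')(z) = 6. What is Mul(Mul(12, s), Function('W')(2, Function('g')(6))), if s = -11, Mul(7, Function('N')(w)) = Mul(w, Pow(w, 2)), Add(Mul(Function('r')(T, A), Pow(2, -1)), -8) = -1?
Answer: Mul(Rational(-33, 98), Pow(10, Rational(1, 2))) ≈ -1.0648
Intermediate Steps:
Function('r')(T, A) = 14 (Function('r')(T, A) = Add(16, Mul(2, -1)) = Add(16, -2) = 14)
Function('N')(w) = Mul(Rational(1, 7), Pow(w, 3)) (Function('N')(w) = Mul(Rational(1, 7), Mul(w, Pow(w, 2))) = Mul(Rational(1, 7), Pow(w, 3)))
Function('W')(h, f) = Mul(Rational(1, 392), Pow(Add(4, f), Rational(1, 2))) (Function('W')(h, f) = Mul(Pow(Add(4, f), Rational(1, 2)), Pow(Mul(Rational(1, 7), Pow(14, 3)), -1)) = Mul(Pow(Add(4, f), Rational(1, 2)), Pow(Mul(Rational(1, 7), 2744), -1)) = Mul(Pow(Add(4, f), Rational(1, 2)), Pow(392, -1)) = Mul(Pow(Add(4, f), Rational(1, 2)), Rational(1, 392)) = Mul(Rational(1, 392), Pow(Add(4, f), Rational(1, 2))))
Mul(Mul(12, s), Function('W')(2, Function('g')(6))) = Mul(Mul(12, -11), Mul(Rational(1, 392), Pow(Add(4, 6), Rational(1, 2)))) = Mul(-132, Mul(Rational(1, 392), Pow(10, Rational(1, 2)))) = Mul(Rational(-33, 98), Pow(10, Rational(1, 2)))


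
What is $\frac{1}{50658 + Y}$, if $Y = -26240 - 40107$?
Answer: $- \frac{1}{15689} \approx -6.3739 \cdot 10^{-5}$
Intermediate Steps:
$Y = -66347$
$\frac{1}{50658 + Y} = \frac{1}{50658 - 66347} = \frac{1}{-15689} = - \frac{1}{15689}$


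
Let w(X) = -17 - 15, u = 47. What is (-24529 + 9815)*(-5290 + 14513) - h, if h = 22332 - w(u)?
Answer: -135729586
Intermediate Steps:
w(X) = -32
h = 22364 (h = 22332 - 1*(-32) = 22332 + 32 = 22364)
(-24529 + 9815)*(-5290 + 14513) - h = (-24529 + 9815)*(-5290 + 14513) - 1*22364 = -14714*9223 - 22364 = -135707222 - 22364 = -135729586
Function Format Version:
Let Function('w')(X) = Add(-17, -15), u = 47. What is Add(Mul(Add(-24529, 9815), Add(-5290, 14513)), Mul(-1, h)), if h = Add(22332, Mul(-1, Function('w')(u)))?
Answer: -135729586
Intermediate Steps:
Function('w')(X) = -32
h = 22364 (h = Add(22332, Mul(-1, -32)) = Add(22332, 32) = 22364)
Add(Mul(Add(-24529, 9815), Add(-5290, 14513)), Mul(-1, h)) = Add(Mul(Add(-24529, 9815), Add(-5290, 14513)), Mul(-1, 22364)) = Add(Mul(-14714, 9223), -22364) = Add(-135707222, -22364) = -135729586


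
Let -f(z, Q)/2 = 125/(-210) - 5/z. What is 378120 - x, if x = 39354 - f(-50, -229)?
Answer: 35570534/105 ≈ 3.3877e+5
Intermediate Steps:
f(z, Q) = 25/21 + 10/z (f(z, Q) = -2*(125/(-210) - 5/z) = -2*(125*(-1/210) - 5/z) = -2*(-25/42 - 5/z) = 25/21 + 10/z)
x = 4132066/105 (x = 39354 - (25/21 + 10/(-50)) = 39354 - (25/21 + 10*(-1/50)) = 39354 - (25/21 - ⅕) = 39354 - 1*104/105 = 39354 - 104/105 = 4132066/105 ≈ 39353.)
378120 - x = 378120 - 1*4132066/105 = 378120 - 4132066/105 = 35570534/105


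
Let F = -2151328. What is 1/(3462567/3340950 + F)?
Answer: -1113650/2395825273011 ≈ -4.6483e-7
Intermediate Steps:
1/(3462567/3340950 + F) = 1/(3462567/3340950 - 2151328) = 1/(3462567*(1/3340950) - 2151328) = 1/(1154189/1113650 - 2151328) = 1/(-2395825273011/1113650) = -1113650/2395825273011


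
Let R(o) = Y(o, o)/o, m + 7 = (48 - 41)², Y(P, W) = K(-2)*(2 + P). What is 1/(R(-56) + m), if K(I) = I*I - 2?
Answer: 14/615 ≈ 0.022764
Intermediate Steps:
K(I) = -2 + I² (K(I) = I² - 2 = -2 + I²)
Y(P, W) = 4 + 2*P (Y(P, W) = (-2 + (-2)²)*(2 + P) = (-2 + 4)*(2 + P) = 2*(2 + P) = 4 + 2*P)
m = 42 (m = -7 + (48 - 41)² = -7 + 7² = -7 + 49 = 42)
R(o) = (4 + 2*o)/o
1/(R(-56) + m) = 1/((2 + 4/(-56)) + 42) = 1/((2 + 4*(-1/56)) + 42) = 1/((2 - 1/14) + 42) = 1/(27/14 + 42) = 1/(615/14) = 14/615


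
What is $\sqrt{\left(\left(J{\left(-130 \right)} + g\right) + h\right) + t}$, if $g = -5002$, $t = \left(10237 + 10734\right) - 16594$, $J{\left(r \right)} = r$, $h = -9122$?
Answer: $i \sqrt{9877} \approx 99.383 i$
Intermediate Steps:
$t = 4377$ ($t = 20971 - 16594 = 4377$)
$\sqrt{\left(\left(J{\left(-130 \right)} + g\right) + h\right) + t} = \sqrt{\left(\left(-130 - 5002\right) - 9122\right) + 4377} = \sqrt{\left(-5132 - 9122\right) + 4377} = \sqrt{-14254 + 4377} = \sqrt{-9877} = i \sqrt{9877}$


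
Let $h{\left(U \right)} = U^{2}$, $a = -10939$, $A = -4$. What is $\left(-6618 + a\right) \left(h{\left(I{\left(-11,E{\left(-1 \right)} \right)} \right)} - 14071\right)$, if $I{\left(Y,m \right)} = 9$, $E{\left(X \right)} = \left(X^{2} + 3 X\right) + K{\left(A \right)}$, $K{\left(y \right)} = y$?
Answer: $245622430$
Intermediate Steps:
$E{\left(X \right)} = -4 + X^{2} + 3 X$ ($E{\left(X \right)} = \left(X^{2} + 3 X\right) - 4 = -4 + X^{2} + 3 X$)
$\left(-6618 + a\right) \left(h{\left(I{\left(-11,E{\left(-1 \right)} \right)} \right)} - 14071\right) = \left(-6618 - 10939\right) \left(9^{2} - 14071\right) = - 17557 \left(81 - 14071\right) = \left(-17557\right) \left(-13990\right) = 245622430$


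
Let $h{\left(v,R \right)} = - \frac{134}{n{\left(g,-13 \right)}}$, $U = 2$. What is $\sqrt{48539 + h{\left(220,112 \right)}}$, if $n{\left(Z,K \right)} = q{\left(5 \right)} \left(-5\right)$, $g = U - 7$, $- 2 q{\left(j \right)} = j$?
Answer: $\frac{\sqrt{1213207}}{5} \approx 220.29$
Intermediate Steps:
$q{\left(j \right)} = - \frac{j}{2}$
$g = -5$ ($g = 2 - 7 = -5$)
$n{\left(Z,K \right)} = \frac{25}{2}$ ($n{\left(Z,K \right)} = \left(- \frac{1}{2}\right) 5 \left(-5\right) = \left(- \frac{5}{2}\right) \left(-5\right) = \frac{25}{2}$)
$h{\left(v,R \right)} = - \frac{268}{25}$ ($h{\left(v,R \right)} = - \frac{134}{\frac{25}{2}} = \left(-134\right) \frac{2}{25} = - \frac{268}{25}$)
$\sqrt{48539 + h{\left(220,112 \right)}} = \sqrt{48539 - \frac{268}{25}} = \sqrt{\frac{1213207}{25}} = \frac{\sqrt{1213207}}{5}$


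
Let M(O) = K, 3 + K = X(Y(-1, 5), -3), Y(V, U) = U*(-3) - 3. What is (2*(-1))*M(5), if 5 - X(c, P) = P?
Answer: -10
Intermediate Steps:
Y(V, U) = -3 - 3*U (Y(V, U) = -3*U - 3 = -3 - 3*U)
X(c, P) = 5 - P
K = 5 (K = -3 + (5 - 1*(-3)) = -3 + (5 + 3) = -3 + 8 = 5)
M(O) = 5
(2*(-1))*M(5) = (2*(-1))*5 = -2*5 = -10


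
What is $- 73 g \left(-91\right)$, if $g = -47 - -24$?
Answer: $-152789$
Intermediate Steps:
$g = -23$ ($g = -47 + 24 = -23$)
$- 73 g \left(-91\right) = \left(-73\right) \left(-23\right) \left(-91\right) = 1679 \left(-91\right) = -152789$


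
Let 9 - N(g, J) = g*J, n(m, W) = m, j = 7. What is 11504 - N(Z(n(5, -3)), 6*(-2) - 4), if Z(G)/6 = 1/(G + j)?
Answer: 11487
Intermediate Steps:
Z(G) = 6/(7 + G) (Z(G) = 6/(G + 7) = 6/(7 + G))
N(g, J) = 9 - J*g (N(g, J) = 9 - g*J = 9 - J*g)
11504 - N(Z(n(5, -3)), 6*(-2) - 4) = 11504 - (9 - (6*(-2) - 4)*6/(7 + 5)) = 11504 - (9 - (-12 - 4)*6/12) = 11504 - (9 - 1*(-16)*6*(1/12)) = 11504 - (9 - 1*(-16)*1/2) = 11504 - (9 + 8) = 11504 - 1*17 = 11504 - 17 = 11487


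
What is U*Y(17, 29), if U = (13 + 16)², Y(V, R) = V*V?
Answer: 243049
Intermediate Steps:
Y(V, R) = V²
U = 841 (U = 29² = 841)
U*Y(17, 29) = 841*17² = 841*289 = 243049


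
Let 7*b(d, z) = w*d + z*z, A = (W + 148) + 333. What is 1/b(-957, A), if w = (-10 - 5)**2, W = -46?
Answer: -7/26100 ≈ -0.00026820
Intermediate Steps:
w = 225 (w = (-15)**2 = 225)
A = 435 (A = (-46 + 148) + 333 = 102 + 333 = 435)
b(d, z) = z**2/7 + 225*d/7 (b(d, z) = (225*d + z*z)/7 = (225*d + z**2)/7 = (z**2 + 225*d)/7 = z**2/7 + 225*d/7)
1/b(-957, A) = 1/((1/7)*435**2 + (225/7)*(-957)) = 1/((1/7)*189225 - 215325/7) = 1/(189225/7 - 215325/7) = 1/(-26100/7) = -7/26100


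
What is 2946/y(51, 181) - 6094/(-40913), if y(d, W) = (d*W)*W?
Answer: 3434150644/22785963481 ≈ 0.15071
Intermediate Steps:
y(d, W) = d*W**2 (y(d, W) = (W*d)*W = d*W**2)
2946/y(51, 181) - 6094/(-40913) = 2946/((51*181**2)) - 6094/(-40913) = 2946/((51*32761)) - 6094*(-1/40913) = 2946/1670811 + 6094/40913 = 2946*(1/1670811) + 6094/40913 = 982/556937 + 6094/40913 = 3434150644/22785963481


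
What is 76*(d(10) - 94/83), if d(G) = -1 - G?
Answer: -76532/83 ≈ -922.07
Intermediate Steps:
76*(d(10) - 94/83) = 76*((-1 - 1*10) - 94/83) = 76*((-1 - 10) - 94*1/83) = 76*(-11 - 94/83) = 76*(-1007/83) = -76532/83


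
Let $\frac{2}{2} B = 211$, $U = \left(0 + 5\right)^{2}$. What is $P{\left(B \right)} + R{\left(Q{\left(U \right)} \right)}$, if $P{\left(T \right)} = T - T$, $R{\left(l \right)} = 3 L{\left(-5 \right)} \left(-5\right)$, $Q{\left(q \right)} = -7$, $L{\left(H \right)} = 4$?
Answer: $-60$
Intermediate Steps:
$U = 25$ ($U = 5^{2} = 25$)
$B = 211$
$R{\left(l \right)} = -60$ ($R{\left(l \right)} = 3 \cdot 4 \left(-5\right) = 12 \left(-5\right) = -60$)
$P{\left(T \right)} = 0$
$P{\left(B \right)} + R{\left(Q{\left(U \right)} \right)} = 0 - 60 = -60$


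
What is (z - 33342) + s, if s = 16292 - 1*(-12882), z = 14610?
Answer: 10442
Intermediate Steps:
s = 29174 (s = 16292 + 12882 = 29174)
(z - 33342) + s = (14610 - 33342) + 29174 = -18732 + 29174 = 10442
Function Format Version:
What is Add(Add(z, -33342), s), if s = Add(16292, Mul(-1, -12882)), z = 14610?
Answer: 10442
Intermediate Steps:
s = 29174 (s = Add(16292, 12882) = 29174)
Add(Add(z, -33342), s) = Add(Add(14610, -33342), 29174) = Add(-18732, 29174) = 10442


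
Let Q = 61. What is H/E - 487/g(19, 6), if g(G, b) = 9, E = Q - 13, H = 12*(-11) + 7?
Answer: -8167/144 ≈ -56.715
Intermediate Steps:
H = -125 (H = -132 + 7 = -125)
E = 48 (E = 61 - 13 = 48)
H/E - 487/g(19, 6) = -125/48 - 487/9 = -8167/144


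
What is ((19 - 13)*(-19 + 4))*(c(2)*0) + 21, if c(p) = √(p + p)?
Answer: 21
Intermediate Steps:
c(p) = √2*√p (c(p) = √(2*p) = √2*√p)
((19 - 13)*(-19 + 4))*(c(2)*0) + 21 = ((19 - 13)*(-19 + 4))*((√2*√2)*0) + 21 = (6*(-15))*(2*0) + 21 = -90*0 + 21 = 0 + 21 = 21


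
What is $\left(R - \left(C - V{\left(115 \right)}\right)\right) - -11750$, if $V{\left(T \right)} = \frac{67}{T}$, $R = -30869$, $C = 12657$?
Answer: $- \frac{3654173}{115} \approx -31775.0$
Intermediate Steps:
$\left(R - \left(C - V{\left(115 \right)}\right)\right) - -11750 = \left(-30869 + \left(\frac{67}{115} - 12657\right)\right) - -11750 = \left(-30869 + \left(67 \cdot \frac{1}{115} - 12657\right)\right) + 11750 = \left(-30869 + \left(\frac{67}{115} - 12657\right)\right) + 11750 = \left(-30869 - \frac{1455488}{115}\right) + 11750 = - \frac{5005423}{115} + 11750 = - \frac{3654173}{115}$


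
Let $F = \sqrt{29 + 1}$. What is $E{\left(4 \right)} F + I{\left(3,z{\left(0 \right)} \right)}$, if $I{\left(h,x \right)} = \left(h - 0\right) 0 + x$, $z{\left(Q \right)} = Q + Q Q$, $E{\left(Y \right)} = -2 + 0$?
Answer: $- 2 \sqrt{30} \approx -10.954$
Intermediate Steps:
$E{\left(Y \right)} = -2$
$z{\left(Q \right)} = Q + Q^{2}$
$I{\left(h,x \right)} = x$ ($I{\left(h,x \right)} = \left(h + 0\right) 0 + x = h 0 + x = 0 + x = x$)
$F = \sqrt{30} \approx 5.4772$
$E{\left(4 \right)} F + I{\left(3,z{\left(0 \right)} \right)} = - 2 \sqrt{30} + 0 \left(1 + 0\right) = - 2 \sqrt{30} + 0 \cdot 1 = - 2 \sqrt{30} + 0 = - 2 \sqrt{30}$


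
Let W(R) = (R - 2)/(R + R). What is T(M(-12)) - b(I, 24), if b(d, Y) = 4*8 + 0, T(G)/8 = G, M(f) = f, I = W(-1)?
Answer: -128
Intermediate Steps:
W(R) = (-2 + R)/(2*R) (W(R) = (-2 + R)/((2*R)) = (-2 + R)*(1/(2*R)) = (-2 + R)/(2*R))
I = 3/2 (I = (1/2)*(-2 - 1)/(-1) = (1/2)*(-1)*(-3) = 3/2 ≈ 1.5000)
T(G) = 8*G
b(d, Y) = 32 (b(d, Y) = 32 + 0 = 32)
T(M(-12)) - b(I, 24) = 8*(-12) - 1*32 = -96 - 32 = -128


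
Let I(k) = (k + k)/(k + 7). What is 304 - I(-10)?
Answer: 892/3 ≈ 297.33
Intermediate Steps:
I(k) = 2*k/(7 + k) (I(k) = (2*k)/(7 + k) = 2*k/(7 + k))
304 - I(-10) = 304 - 2*(-10)/(7 - 10) = 304 - 2*(-10)/(-3) = 304 - 2*(-10)*(-1)/3 = 304 - 1*20/3 = 304 - 20/3 = 892/3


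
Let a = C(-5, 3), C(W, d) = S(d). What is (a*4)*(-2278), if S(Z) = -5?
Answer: 45560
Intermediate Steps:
C(W, d) = -5
a = -5
(a*4)*(-2278) = -5*4*(-2278) = -20*(-2278) = 45560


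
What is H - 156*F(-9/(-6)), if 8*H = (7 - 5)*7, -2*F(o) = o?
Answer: 475/4 ≈ 118.75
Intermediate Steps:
F(o) = -o/2
H = 7/4 (H = ((7 - 5)*7)/8 = (2*7)/8 = (⅛)*14 = 7/4 ≈ 1.7500)
H - 156*F(-9/(-6)) = 7/4 - (-78)*(-9/(-6)) = 7/4 - (-78)*(-9*(-⅙)) = 7/4 - (-78)*3/2 = 7/4 - 156*(-¾) = 7/4 + 117 = 475/4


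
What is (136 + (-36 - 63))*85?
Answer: 3145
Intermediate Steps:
(136 + (-36 - 63))*85 = (136 - 99)*85 = 37*85 = 3145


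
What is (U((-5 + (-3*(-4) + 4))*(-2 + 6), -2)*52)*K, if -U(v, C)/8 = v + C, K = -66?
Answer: 1153152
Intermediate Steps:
U(v, C) = -8*C - 8*v (U(v, C) = -8*(v + C) = -8*(C + v) = -8*C - 8*v)
(U((-5 + (-3*(-4) + 4))*(-2 + 6), -2)*52)*K = ((-8*(-2) - 8*(-5 + (-3*(-4) + 4))*(-2 + 6))*52)*(-66) = ((16 - 8*(-5 + (12 + 4))*4)*52)*(-66) = ((16 - 8*(-5 + 16)*4)*52)*(-66) = ((16 - 88*4)*52)*(-66) = ((16 - 8*44)*52)*(-66) = ((16 - 352)*52)*(-66) = -336*52*(-66) = -17472*(-66) = 1153152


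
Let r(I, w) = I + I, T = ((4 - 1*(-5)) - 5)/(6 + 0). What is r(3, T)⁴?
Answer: 1296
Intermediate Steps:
T = ⅔ (T = ((4 + 5) - 5)/6 = (9 - 5)*(⅙) = 4*(⅙) = ⅔ ≈ 0.66667)
r(I, w) = 2*I
r(3, T)⁴ = (2*3)⁴ = 6⁴ = 1296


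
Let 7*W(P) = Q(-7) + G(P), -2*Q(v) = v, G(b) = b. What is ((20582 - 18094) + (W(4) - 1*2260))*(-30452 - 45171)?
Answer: -242522961/14 ≈ -1.7323e+7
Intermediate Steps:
Q(v) = -v/2
W(P) = ½ + P/7 (W(P) = (-½*(-7) + P)/7 = (7/2 + P)/7 = ½ + P/7)
((20582 - 18094) + (W(4) - 1*2260))*(-30452 - 45171) = ((20582 - 18094) + ((½ + (⅐)*4) - 1*2260))*(-30452 - 45171) = (2488 + ((½ + 4/7) - 2260))*(-75623) = (2488 + (15/14 - 2260))*(-75623) = (2488 - 31625/14)*(-75623) = (3207/14)*(-75623) = -242522961/14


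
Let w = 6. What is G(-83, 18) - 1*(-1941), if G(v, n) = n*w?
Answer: 2049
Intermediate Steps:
G(v, n) = 6*n (G(v, n) = n*6 = 6*n)
G(-83, 18) - 1*(-1941) = 6*18 - 1*(-1941) = 108 + 1941 = 2049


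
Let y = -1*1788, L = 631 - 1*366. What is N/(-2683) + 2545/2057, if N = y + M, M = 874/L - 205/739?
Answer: 2056255240108/1080799852385 ≈ 1.9025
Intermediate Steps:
L = 265 (L = 631 - 366 = 265)
M = 591561/195835 (M = 874/265 - 205/739 = 591561/195835 ≈ 3.0207)
y = -1788
N = -349561419/195835 (N = -1788 + 591561/195835 = -349561419/195835 ≈ -1785.0)
N/(-2683) + 2545/2057 = -349561419/195835/(-2683) + 2545/2057 = -349561419/195835*(-1/2683) + 2545*(1/2057) = 349561419/525425305 + 2545/2057 = 2056255240108/1080799852385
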